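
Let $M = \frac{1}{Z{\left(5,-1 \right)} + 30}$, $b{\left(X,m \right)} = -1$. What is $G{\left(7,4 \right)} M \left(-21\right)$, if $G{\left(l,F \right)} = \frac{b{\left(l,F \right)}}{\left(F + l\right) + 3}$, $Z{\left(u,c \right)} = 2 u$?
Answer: $\frac{3}{80} \approx 0.0375$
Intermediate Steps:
$G{\left(l,F \right)} = - \frac{1}{3 + F + l}$ ($G{\left(l,F \right)} = - \frac{1}{\left(F + l\right) + 3} = - \frac{1}{3 + F + l}$)
$M = \frac{1}{40}$ ($M = \frac{1}{2 \cdot 5 + 30} = \frac{1}{10 + 30} = \frac{1}{40} \approx 0.025$)
$G{\left(7,4 \right)} M \left(-21\right) = - \frac{1}{3 + 4 + 7} \cdot \frac{1}{40} \left(-21\right) = - \frac{1}{14} \cdot \frac{1}{40} \left(-21\right) = \left(-1\right) \frac{1}{14} \cdot \frac{1}{40} \left(-21\right) = \left(- \frac{1}{14}\right) \frac{1}{40} \left(-21\right) = \left(- \frac{1}{560}\right) \left(-21\right) = \frac{3}{80}$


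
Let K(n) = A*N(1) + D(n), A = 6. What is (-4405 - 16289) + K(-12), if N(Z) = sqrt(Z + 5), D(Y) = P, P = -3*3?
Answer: -20703 + 6*sqrt(6) ≈ -20688.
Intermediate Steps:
P = -9
D(Y) = -9
N(Z) = sqrt(5 + Z)
K(n) = -9 + 6*sqrt(6) (K(n) = 6*sqrt(5 + 1) - 9 = 6*sqrt(6) - 9 = -9 + 6*sqrt(6))
(-4405 - 16289) + K(-12) = (-4405 - 16289) + (-9 + 6*sqrt(6)) = -20694 + (-9 + 6*sqrt(6)) = -20703 + 6*sqrt(6)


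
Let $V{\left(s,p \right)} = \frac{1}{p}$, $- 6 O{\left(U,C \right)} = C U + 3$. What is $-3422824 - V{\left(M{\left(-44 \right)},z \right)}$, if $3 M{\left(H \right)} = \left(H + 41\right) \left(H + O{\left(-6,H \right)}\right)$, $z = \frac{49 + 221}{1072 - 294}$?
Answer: $- \frac{462081629}{135} \approx -3.4228 \cdot 10^{6}$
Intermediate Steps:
$z = \frac{135}{389}$ ($z = \frac{270}{778} = 270 \cdot \frac{1}{778} = \frac{135}{389} \approx 0.34704$)
$O{\left(U,C \right)} = - \frac{1}{2} - \frac{C U}{6}$ ($O{\left(U,C \right)} = - \frac{C U + 3}{6} = - \frac{3 + C U}{6} = - \frac{1}{2} - \frac{C U}{6}$)
$M{\left(H \right)} = \frac{\left(41 + H\right) \left(- \frac{1}{2} + 2 H\right)}{3}$ ($M{\left(H \right)} = \frac{\left(H + 41\right) \left(H - \left(\frac{1}{2} + \frac{1}{6} H \left(-6\right)\right)\right)}{3} = \frac{\left(41 + H\right) \left(H + \left(- \frac{1}{2} + H\right)\right)}{3} = \frac{\left(41 + H\right) \left(- \frac{1}{2} + 2 H\right)}{3}$)
$-3422824 - V{\left(M{\left(-44 \right)},z \right)} = -3422824 - \frac{1}{\frac{135}{389}} = -3422824 - \frac{389}{135} = - \frac{462081629}{135}$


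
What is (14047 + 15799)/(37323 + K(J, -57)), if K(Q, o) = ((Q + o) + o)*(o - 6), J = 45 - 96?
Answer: 14923/23859 ≈ 0.62547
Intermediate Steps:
J = -51
K(Q, o) = (-6 + o)*(Q + 2*o) (K(Q, o) = (Q + 2*o)*(-6 + o) = (-6 + o)*(Q + 2*o))
(14047 + 15799)/(37323 + K(J, -57)) = (14047 + 15799)/(37323 + (-12*(-57) - 6*(-51) + 2*(-57)² - 51*(-57))) = 29846/(37323 + (684 + 306 + 2*3249 + 2907)) = 29846/(37323 + (684 + 306 + 6498 + 2907)) = 29846/(37323 + 10395) = 29846/47718 = 29846*(1/47718) = 14923/23859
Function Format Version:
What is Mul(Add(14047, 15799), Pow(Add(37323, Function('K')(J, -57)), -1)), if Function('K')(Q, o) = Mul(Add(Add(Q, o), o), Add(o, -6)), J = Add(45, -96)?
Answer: Rational(14923, 23859) ≈ 0.62547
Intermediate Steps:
J = -51
Function('K')(Q, o) = Mul(Add(-6, o), Add(Q, Mul(2, o))) (Function('K')(Q, o) = Mul(Add(Q, Mul(2, o)), Add(-6, o)) = Mul(Add(-6, o), Add(Q, Mul(2, o))))
Mul(Add(14047, 15799), Pow(Add(37323, Function('K')(J, -57)), -1)) = Mul(Add(14047, 15799), Pow(Add(37323, Add(Mul(-12, -57), Mul(-6, -51), Mul(2, Pow(-57, 2)), Mul(-51, -57))), -1)) = Mul(29846, Pow(Add(37323, Add(684, 306, Mul(2, 3249), 2907)), -1)) = Mul(29846, Pow(Add(37323, Add(684, 306, 6498, 2907)), -1)) = Mul(29846, Pow(Add(37323, 10395), -1)) = Mul(29846, Pow(47718, -1)) = Mul(29846, Rational(1, 47718)) = Rational(14923, 23859)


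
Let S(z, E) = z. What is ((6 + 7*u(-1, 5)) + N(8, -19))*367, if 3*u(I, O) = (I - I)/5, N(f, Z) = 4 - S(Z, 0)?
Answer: 10643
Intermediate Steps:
N(f, Z) = 4 - Z
u(I, O) = 0 (u(I, O) = ((I - I)/5)/3 = (0*(1/5))/3 = (1/3)*0 = 0)
((6 + 7*u(-1, 5)) + N(8, -19))*367 = ((6 + 7*0) + (4 - 1*(-19)))*367 = ((6 + 0) + (4 + 19))*367 = (6 + 23)*367 = 29*367 = 10643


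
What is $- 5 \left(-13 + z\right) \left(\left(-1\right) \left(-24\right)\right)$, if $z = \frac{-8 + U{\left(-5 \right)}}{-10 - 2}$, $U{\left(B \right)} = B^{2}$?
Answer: $1730$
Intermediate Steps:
$z = - \frac{17}{12}$ ($z = \frac{-8 + \left(-5\right)^{2}}{-10 - 2} = \frac{-8 + 25}{-12} = 17 \left(- \frac{1}{12}\right) = - \frac{17}{12} \approx -1.4167$)
$- 5 \left(-13 + z\right) \left(\left(-1\right) \left(-24\right)\right) = - 5 \left(-13 - \frac{17}{12}\right) \left(\left(-1\right) \left(-24\right)\right) = \left(-5\right) \left(- \frac{173}{12}\right) 24 = \frac{865}{12} \cdot 24 = 1730$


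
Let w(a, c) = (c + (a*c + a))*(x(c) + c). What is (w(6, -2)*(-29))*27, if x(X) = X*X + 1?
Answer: 18792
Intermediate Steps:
x(X) = 1 + X² (x(X) = X² + 1 = 1 + X²)
w(a, c) = (1 + c + c²)*(a + c + a*c) (w(a, c) = (c + (a*c + a))*((1 + c²) + c) = (c + (a + a*c))*(1 + c + c²) = (a + c + a*c)*(1 + c + c²) = (1 + c + c²)*(a + c + a*c))
(w(6, -2)*(-29))*27 = ((6 - 2 + (-2)² + (-2)³ + 6*(-2)³ + 2*6*(-2) + 2*6*(-2)²)*(-29))*27 = ((6 - 2 + 4 - 8 + 6*(-8) - 24 + 2*6*4)*(-29))*27 = ((6 - 2 + 4 - 8 - 48 - 24 + 48)*(-29))*27 = -24*(-29)*27 = 696*27 = 18792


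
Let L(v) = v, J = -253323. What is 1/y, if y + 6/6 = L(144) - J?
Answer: 1/253466 ≈ 3.9453e-6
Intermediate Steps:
y = 253466 (y = -1 + (144 - 1*(-253323)) = -1 + (144 + 253323) = -1 + 253467 = 253466)
1/y = 1/253466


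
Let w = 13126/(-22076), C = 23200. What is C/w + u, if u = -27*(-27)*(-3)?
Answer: -270434881/6563 ≈ -41206.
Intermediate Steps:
w = -6563/11038 (w = 13126*(-1/22076) = -6563/11038 ≈ -0.59458)
u = -2187 (u = 729*(-3) = -2187)
C/w + u = 23200/(-6563/11038) - 2187 = 23200*(-11038/6563) - 2187 = -256081600/6563 - 2187 = -270434881/6563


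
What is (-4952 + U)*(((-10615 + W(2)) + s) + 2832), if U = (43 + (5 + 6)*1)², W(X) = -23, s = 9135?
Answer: -2705844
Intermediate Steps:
U = 2916 (U = (43 + 11*1)² = (43 + 11)² = 54² = 2916)
(-4952 + U)*(((-10615 + W(2)) + s) + 2832) = (-4952 + 2916)*(((-10615 - 23) + 9135) + 2832) = -2036*((-10638 + 9135) + 2832) = -2036*(-1503 + 2832) = -2036*1329 = -2705844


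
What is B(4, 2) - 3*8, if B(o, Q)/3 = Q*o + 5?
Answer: 15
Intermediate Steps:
B(o, Q) = 15 + 3*Q*o (B(o, Q) = 3*(Q*o + 5) = 3*(5 + Q*o) = 15 + 3*Q*o)
B(4, 2) - 3*8 = (15 + 3*2*4) - 3*8 = (15 + 24) - 24 = 39 - 24 = 15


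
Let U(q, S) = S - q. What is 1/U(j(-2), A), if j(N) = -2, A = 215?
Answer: 1/217 ≈ 0.0046083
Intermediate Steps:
1/U(j(-2), A) = 1/(215 - 1*(-2)) = 1/(215 + 2) = 1/217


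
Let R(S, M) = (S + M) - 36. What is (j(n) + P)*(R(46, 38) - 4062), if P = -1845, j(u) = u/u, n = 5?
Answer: 7401816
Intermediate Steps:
j(u) = 1
R(S, M) = -36 + M + S (R(S, M) = (M + S) - 36 = -36 + M + S)
(j(n) + P)*(R(46, 38) - 4062) = (1 - 1845)*((-36 + 38 + 46) - 4062) = -1844*(48 - 4062) = -1844*(-4014) = 7401816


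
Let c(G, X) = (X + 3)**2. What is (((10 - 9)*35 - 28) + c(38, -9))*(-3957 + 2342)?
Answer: -69445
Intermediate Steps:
c(G, X) = (3 + X)**2
(((10 - 9)*35 - 28) + c(38, -9))*(-3957 + 2342) = (((10 - 9)*35 - 28) + (3 - 9)**2)*(-3957 + 2342) = ((1*35 - 28) + (-6)**2)*(-1615) = ((35 - 28) + 36)*(-1615) = (7 + 36)*(-1615) = 43*(-1615) = -69445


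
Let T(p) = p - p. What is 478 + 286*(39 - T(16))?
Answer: 11632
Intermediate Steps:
T(p) = 0
478 + 286*(39 - T(16)) = 478 + 286*(39 - 1*0) = 478 + 286*(39 + 0) = 478 + 286*39 = 478 + 11154 = 11632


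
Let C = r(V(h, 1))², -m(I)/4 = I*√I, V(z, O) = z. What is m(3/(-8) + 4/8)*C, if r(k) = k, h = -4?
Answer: -2*√2 ≈ -2.8284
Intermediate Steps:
m(I) = -4*I^(3/2) (m(I) = -4*I*√I = -4*I^(3/2))
C = 16 (C = (-4)² = 16)
m(3/(-8) + 4/8)*C = -4*(3/(-8) + 4/8)^(3/2)*16 = -4*(3*(-⅛) + 4*(⅛))^(3/2)*16 = -4*(-3/8 + ½)^(3/2)*16 = -√2/8*16 = -2*√2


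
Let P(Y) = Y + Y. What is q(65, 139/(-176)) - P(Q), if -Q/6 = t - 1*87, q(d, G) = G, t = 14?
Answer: -154315/176 ≈ -876.79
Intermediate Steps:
Q = 438 (Q = -6*(14 - 1*87) = -6*(14 - 87) = -6*(-73) = 438)
P(Y) = 2*Y
q(65, 139/(-176)) - P(Q) = 139/(-176) - 2*438 = 139*(-1/176) - 1*876 = -139/176 - 876 = -154315/176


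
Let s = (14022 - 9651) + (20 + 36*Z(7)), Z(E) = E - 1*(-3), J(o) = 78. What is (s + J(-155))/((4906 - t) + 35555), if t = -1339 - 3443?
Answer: 439/4113 ≈ 0.10673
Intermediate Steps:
Z(E) = 3 + E (Z(E) = E + 3 = 3 + E)
t = -4782
s = 4751 (s = (14022 - 9651) + (20 + 36*(3 + 7)) = 4371 + (20 + 36*10) = 4371 + (20 + 360) = 4371 + 380 = 4751)
(s + J(-155))/((4906 - t) + 35555) = (4751 + 78)/((4906 - 1*(-4782)) + 35555) = 4829/((4906 + 4782) + 35555) = 4829/(9688 + 35555) = 4829/45243 = 4829*(1/45243) = 439/4113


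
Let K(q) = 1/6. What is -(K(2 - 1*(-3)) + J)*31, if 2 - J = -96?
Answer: -18259/6 ≈ -3043.2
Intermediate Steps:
J = 98 (J = 2 - 1*(-96) = 2 + 96 = 98)
K(q) = ⅙
-(K(2 - 1*(-3)) + J)*31 = -(⅙ + 98)*31 = -589*31/6 = -1*18259/6 = -18259/6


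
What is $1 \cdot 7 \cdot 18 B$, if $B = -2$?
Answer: $-252$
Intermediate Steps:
$1 \cdot 7 \cdot 18 B = 1 \cdot 7 \cdot 18 \left(-2\right) = 7 \cdot 18 \left(-2\right) = 126 \left(-2\right) = -252$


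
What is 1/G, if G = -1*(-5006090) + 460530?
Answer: 1/5466620 ≈ 1.8293e-7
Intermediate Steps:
G = 5466620 (G = 5006090 + 460530 = 5466620)
1/G = 1/5466620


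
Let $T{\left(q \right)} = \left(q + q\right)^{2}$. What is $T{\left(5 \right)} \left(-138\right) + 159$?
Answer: $-13641$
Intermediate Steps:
$T{\left(q \right)} = 4 q^{2}$ ($T{\left(q \right)} = \left(2 q\right)^{2} = 4 q^{2}$)
$T{\left(5 \right)} \left(-138\right) + 159 = 4 \cdot 5^{2} \left(-138\right) + 159 = 4 \cdot 25 \left(-138\right) + 159 = 100 \left(-138\right) + 159 = -13800 + 159 = -13641$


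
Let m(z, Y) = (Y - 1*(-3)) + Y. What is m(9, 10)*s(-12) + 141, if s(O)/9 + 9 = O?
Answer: -4206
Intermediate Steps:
s(O) = -81 + 9*O
m(z, Y) = 3 + 2*Y (m(z, Y) = (Y + 3) + Y = (3 + Y) + Y = 3 + 2*Y)
m(9, 10)*s(-12) + 141 = (3 + 2*10)*(-81 + 9*(-12)) + 141 = (3 + 20)*(-81 - 108) + 141 = 23*(-189) + 141 = -4347 + 141 = -4206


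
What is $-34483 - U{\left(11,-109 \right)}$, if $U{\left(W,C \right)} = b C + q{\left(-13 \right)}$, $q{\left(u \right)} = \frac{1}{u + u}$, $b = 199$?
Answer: $- \frac{332591}{26} \approx -12792.0$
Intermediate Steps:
$q{\left(u \right)} = \frac{1}{2 u}$
$U{\left(W,C \right)} = - \frac{1}{26} + 199 C$ ($U{\left(W,C \right)} = 199 C + \frac{1}{2 \left(-13\right)} = 199 C + \frac{1}{2} \left(- \frac{1}{13}\right) = 199 C - \frac{1}{26} = - \frac{1}{26} + 199 C$)
$-34483 - U{\left(11,-109 \right)} = -34483 - \left(- \frac{1}{26} + 199 \left(-109\right)\right) = -34483 - \left(- \frac{1}{26} - 21691\right) = -34483 - - \frac{563967}{26} = -34483 + \frac{563967}{26} = - \frac{332591}{26}$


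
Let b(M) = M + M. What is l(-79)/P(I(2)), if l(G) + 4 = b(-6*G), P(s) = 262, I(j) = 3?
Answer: 472/131 ≈ 3.6031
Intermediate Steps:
b(M) = 2*M
l(G) = -4 - 12*G (l(G) = -4 + 2*(-6*G) = -4 - 12*G)
l(-79)/P(I(2)) = (-4 - 12*(-79))/262 = (-4 + 948)*(1/262) = 944*(1/262) = 472/131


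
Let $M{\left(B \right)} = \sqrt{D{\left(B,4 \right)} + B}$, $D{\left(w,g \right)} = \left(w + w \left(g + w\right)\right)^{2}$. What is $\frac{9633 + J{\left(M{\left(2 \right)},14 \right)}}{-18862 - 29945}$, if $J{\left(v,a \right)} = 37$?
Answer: $- \frac{9670}{48807} \approx -0.19813$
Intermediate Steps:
$M{\left(B \right)} = \sqrt{B + B^{2} \left(5 + B\right)^{2}}$ ($M{\left(B \right)} = \sqrt{B^{2} \left(1 + 4 + B\right)^{2} + B} = \sqrt{B^{2} \left(5 + B\right)^{2} + B} = \sqrt{B + B^{2} \left(5 + B\right)^{2}}$)
$\frac{9633 + J{\left(M{\left(2 \right)},14 \right)}}{-18862 - 29945} = \frac{9633 + 37}{-18862 - 29945} = \frac{9670}{-48807} = 9670 \left(- \frac{1}{48807}\right) = - \frac{9670}{48807}$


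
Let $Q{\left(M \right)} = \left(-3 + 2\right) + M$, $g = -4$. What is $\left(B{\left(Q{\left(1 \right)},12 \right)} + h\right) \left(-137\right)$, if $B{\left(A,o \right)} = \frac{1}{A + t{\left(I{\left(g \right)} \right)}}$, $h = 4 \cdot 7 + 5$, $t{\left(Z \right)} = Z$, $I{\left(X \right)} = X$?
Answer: $- \frac{17947}{4} \approx -4486.8$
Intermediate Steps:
$h = 33$ ($h = 28 + 5 = 33$)
$Q{\left(M \right)} = -1 + M$
$B{\left(A,o \right)} = \frac{1}{-4 + A}$ ($B{\left(A,o \right)} = \frac{1}{A - 4} = \frac{1}{-4 + A}$)
$\left(B{\left(Q{\left(1 \right)},12 \right)} + h\right) \left(-137\right) = \left(\frac{1}{-4 + \left(-1 + 1\right)} + 33\right) \left(-137\right) = \left(\frac{1}{-4 + 0} + 33\right) \left(-137\right) = \left(\frac{1}{-4} + 33\right) \left(-137\right) = \left(- \frac{1}{4} + 33\right) \left(-137\right) = \frac{131}{4} \left(-137\right) = - \frac{17947}{4}$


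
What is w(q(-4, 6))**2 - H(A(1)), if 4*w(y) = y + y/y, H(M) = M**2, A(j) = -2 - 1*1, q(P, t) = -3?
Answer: -35/4 ≈ -8.7500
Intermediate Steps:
A(j) = -3 (A(j) = -2 - 1 = -3)
w(y) = 1/4 + y/4 (w(y) = (y + y/y)/4 = (y + 1)/4 = (1 + y)/4 = 1/4 + y/4)
w(q(-4, 6))**2 - H(A(1)) = (1/4 + (1/4)*(-3))**2 - 1*(-3)**2 = (1/4 - 3/4)**2 - 1*9 = (-1/2)**2 - 9 = 1/4 - 9 = -35/4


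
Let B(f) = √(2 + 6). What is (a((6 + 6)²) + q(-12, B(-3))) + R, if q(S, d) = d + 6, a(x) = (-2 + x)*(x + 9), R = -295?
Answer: 21437 + 2*√2 ≈ 21440.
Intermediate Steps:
B(f) = 2*√2 (B(f) = √8 = 2*√2)
a(x) = (-2 + x)*(9 + x)
q(S, d) = 6 + d
(a((6 + 6)²) + q(-12, B(-3))) + R = ((-18 + ((6 + 6)²)² + 7*(6 + 6)²) + (6 + 2*√2)) - 295 = ((-18 + (12²)² + 7*12²) + (6 + 2*√2)) - 295 = ((-18 + 144² + 7*144) + (6 + 2*√2)) - 295 = ((-18 + 20736 + 1008) + (6 + 2*√2)) - 295 = (21726 + (6 + 2*√2)) - 295 = (21732 + 2*√2) - 295 = 21437 + 2*√2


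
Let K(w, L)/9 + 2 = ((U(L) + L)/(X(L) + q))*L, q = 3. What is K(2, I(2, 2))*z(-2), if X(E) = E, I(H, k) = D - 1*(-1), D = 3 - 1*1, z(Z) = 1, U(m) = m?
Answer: 9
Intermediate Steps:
D = 2 (D = 3 - 1 = 2)
I(H, k) = 3 (I(H, k) = 2 - 1*(-1) = 2 + 1 = 3)
K(w, L) = -18 + 18*L²/(3 + L) (K(w, L) = -18 + 9*(((L + L)/(L + 3))*L) = -18 + 9*(((2*L)/(3 + L))*L) = -18 + 9*((2*L/(3 + L))*L) = -18 + 9*(2*L²/(3 + L)) = -18 + 18*L²/(3 + L))
K(2, I(2, 2))*z(-2) = (18*(-3 + 3² - 1*3)/(3 + 3))*1 = (18*(-3 + 9 - 3)/6)*1 = (18*(⅙)*3)*1 = 9*1 = 9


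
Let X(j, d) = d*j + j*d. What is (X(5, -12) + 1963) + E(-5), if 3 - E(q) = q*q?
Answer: 1821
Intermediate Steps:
X(j, d) = 2*d*j (X(j, d) = d*j + d*j = 2*d*j)
E(q) = 3 - q² (E(q) = 3 - q*q = 3 - q²)
(X(5, -12) + 1963) + E(-5) = (2*(-12)*5 + 1963) + (3 - 1*(-5)²) = (-120 + 1963) + (3 - 1*25) = 1843 + (3 - 25) = 1843 - 22 = 1821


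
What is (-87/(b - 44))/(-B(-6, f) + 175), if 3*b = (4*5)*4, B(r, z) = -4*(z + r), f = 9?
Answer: 261/9724 ≈ 0.026841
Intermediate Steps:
B(r, z) = -4*r - 4*z (B(r, z) = -4*(r + z) = -4*r - 4*z)
b = 80/3 (b = ((4*5)*4)/3 = (20*4)/3 = (⅓)*80 = 80/3 ≈ 26.667)
(-87/(b - 44))/(-B(-6, f) + 175) = (-87/(80/3 - 44))/(-(-4*(-6) - 4*9) + 175) = (-87/(-52/3))/(-(24 - 36) + 175) = (-87*(-3/52))/(-1*(-12) + 175) = 261/(52*(12 + 175)) = (261/52)/187 = (261/52)*(1/187) = 261/9724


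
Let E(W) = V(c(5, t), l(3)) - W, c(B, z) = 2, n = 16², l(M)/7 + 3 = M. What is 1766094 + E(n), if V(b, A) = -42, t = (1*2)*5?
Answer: 1765796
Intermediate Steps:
l(M) = -21 + 7*M
t = 10 (t = 2*5 = 10)
n = 256
E(W) = -42 - W
1766094 + E(n) = 1766094 + (-42 - 1*256) = 1766094 + (-42 - 256) = 1766094 - 298 = 1765796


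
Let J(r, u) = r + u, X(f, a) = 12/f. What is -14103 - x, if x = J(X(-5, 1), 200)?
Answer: -71503/5 ≈ -14301.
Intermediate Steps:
x = 988/5 (x = 12/(-5) + 200 = 12*(-⅕) + 200 = -12/5 + 200 = 988/5 ≈ 197.60)
-14103 - x = -14103 - 1*988/5 = -14103 - 988/5 = -71503/5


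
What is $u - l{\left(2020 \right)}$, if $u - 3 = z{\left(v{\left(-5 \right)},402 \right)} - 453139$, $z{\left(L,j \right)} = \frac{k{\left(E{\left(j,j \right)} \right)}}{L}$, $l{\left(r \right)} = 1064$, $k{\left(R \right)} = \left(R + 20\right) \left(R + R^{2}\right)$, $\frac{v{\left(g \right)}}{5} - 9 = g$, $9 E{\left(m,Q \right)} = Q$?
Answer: $- \frac{60426637}{135} \approx -4.476 \cdot 10^{5}$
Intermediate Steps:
$E{\left(m,Q \right)} = \frac{Q}{9}$
$v{\left(g \right)} = 45 + 5 g$
$k{\left(R \right)} = \left(20 + R\right) \left(R + R^{2}\right)$
$z{\left(L,j \right)} = \frac{j \left(20 + \frac{j^{2}}{81} + \frac{7 j}{3}\right)}{9 L}$ ($z{\left(L,j \right)} = \frac{\frac{j}{9} \left(20 + \left(\frac{j}{9}\right)^{2} + 21 \frac{j}{9}\right)}{L} = \frac{\frac{j}{9} \left(20 + \frac{j^{2}}{81} + \frac{7 j}{3}\right)}{L} = \frac{\frac{1}{9} j \left(20 + \frac{j^{2}}{81} + \frac{7 j}{3}\right)}{L} = \frac{j \left(20 + \frac{j^{2}}{81} + \frac{7 j}{3}\right)}{9 L}$)
$u = - \frac{60282997}{135}$ ($u = 3 - \left(453139 - \frac{134 \left(1620 + 402^{2} + 189 \cdot 402\right)}{243 \left(45 + 5 \left(-5\right)\right)}\right) = 3 - \left(453139 - \frac{134 \left(1620 + 161604 + 75978\right)}{243 \left(45 - 25\right)}\right) = 3 - \left(453139 - \frac{134}{243} \cdot \frac{1}{20} \cdot 239202\right) = 3 - \left(453139 - \frac{67}{2430} \cdot 239202\right) = 3 + \left(\frac{890363}{135} - 453139\right) = 3 - \frac{60283402}{135} = - \frac{60282997}{135} \approx -4.4654 \cdot 10^{5}$)
$u - l{\left(2020 \right)} = - \frac{60282997}{135} - 1064 = - \frac{60426637}{135}$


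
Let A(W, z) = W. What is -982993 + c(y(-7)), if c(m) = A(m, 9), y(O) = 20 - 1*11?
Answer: -982984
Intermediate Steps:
y(O) = 9 (y(O) = 20 - 11 = 9)
c(m) = m
-982993 + c(y(-7)) = -982993 + 9 = -982984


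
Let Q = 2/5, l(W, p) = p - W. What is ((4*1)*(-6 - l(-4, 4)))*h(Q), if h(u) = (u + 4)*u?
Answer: -2464/25 ≈ -98.560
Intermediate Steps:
Q = 2/5 (Q = 2*(1/5) = 2/5 ≈ 0.40000)
h(u) = u*(4 + u) (h(u) = (4 + u)*u = u*(4 + u))
((4*1)*(-6 - l(-4, 4)))*h(Q) = ((4*1)*(-6 - (4 - 1*(-4))))*(2*(4 + 2/5)/5) = (4*(-6 - (4 + 4)))*((2/5)*(22/5)) = (4*(-6 - 1*8))*(44/25) = (4*(-6 - 8))*(44/25) = (4*(-14))*(44/25) = -56*44/25 = -2464/25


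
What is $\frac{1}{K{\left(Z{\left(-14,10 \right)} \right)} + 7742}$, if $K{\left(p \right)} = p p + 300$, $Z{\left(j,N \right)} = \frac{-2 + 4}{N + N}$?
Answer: $\frac{100}{804201} \approx 0.00012435$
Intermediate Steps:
$Z{\left(j,N \right)} = \frac{1}{N}$ ($Z{\left(j,N \right)} = \frac{2}{2 N} = 2 \frac{1}{2 N} = \frac{1}{N}$)
$K{\left(p \right)} = 300 + p^{2}$ ($K{\left(p \right)} = p^{2} + 300 = 300 + p^{2}$)
$\frac{1}{K{\left(Z{\left(-14,10 \right)} \right)} + 7742} = \frac{1}{\left(300 + \left(\frac{1}{10}\right)^{2}\right) + 7742} = \frac{1}{\left(300 + \frac{1}{100}\right) + 7742} = \frac{1}{\frac{30001}{100} + 7742} = \frac{1}{\frac{804201}{100}} = \frac{100}{804201}$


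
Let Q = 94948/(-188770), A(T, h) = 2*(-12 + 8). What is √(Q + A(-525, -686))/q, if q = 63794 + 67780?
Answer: I*√75749059290/12418611990 ≈ 2.2162e-5*I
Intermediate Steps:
A(T, h) = -8 (A(T, h) = 2*(-4) = -8)
Q = -47474/94385 (Q = 94948*(-1/188770) = -47474/94385 ≈ -0.50298)
q = 131574
√(Q + A(-525, -686))/q = √(-47474/94385 - 8)/131574 = √(-802554/94385)*(1/131574) = (I*√75749059290/94385)*(1/131574) = I*√75749059290/12418611990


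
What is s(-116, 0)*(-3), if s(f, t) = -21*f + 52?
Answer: -7464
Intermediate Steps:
s(f, t) = 52 - 21*f
s(-116, 0)*(-3) = (52 - 21*(-116))*(-3) = (52 + 2436)*(-3) = 2488*(-3) = -7464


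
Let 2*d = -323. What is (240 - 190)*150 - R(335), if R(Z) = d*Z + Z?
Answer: 122535/2 ≈ 61268.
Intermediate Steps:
d = -323/2 (d = (½)*(-323) = -323/2 ≈ -161.50)
R(Z) = -321*Z/2 (R(Z) = -323*Z/2 + Z = -321*Z/2)
(240 - 190)*150 - R(335) = (240 - 190)*150 - (-321)*335/2 = 50*150 - 1*(-107535/2) = 7500 + 107535/2 = 122535/2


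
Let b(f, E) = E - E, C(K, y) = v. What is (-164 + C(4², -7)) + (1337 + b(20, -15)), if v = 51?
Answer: 1224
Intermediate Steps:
C(K, y) = 51
b(f, E) = 0
(-164 + C(4², -7)) + (1337 + b(20, -15)) = (-164 + 51) + (1337 + 0) = -113 + 1337 = 1224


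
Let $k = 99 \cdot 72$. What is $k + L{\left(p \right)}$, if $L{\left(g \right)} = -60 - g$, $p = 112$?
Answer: $6956$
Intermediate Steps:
$k = 7128$
$k + L{\left(p \right)} = 7128 - 172 = 6956$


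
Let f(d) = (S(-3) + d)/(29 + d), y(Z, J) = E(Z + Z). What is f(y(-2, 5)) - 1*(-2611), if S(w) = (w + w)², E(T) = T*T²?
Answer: 13059/5 ≈ 2611.8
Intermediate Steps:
E(T) = T³
S(w) = 4*w² (S(w) = (2*w)² = 4*w²)
y(Z, J) = 8*Z³ (y(Z, J) = (Z + Z)³ = (2*Z)³ = 8*Z³)
f(d) = (36 + d)/(29 + d) (f(d) = (4*(-3)² + d)/(29 + d) = (4*9 + d)/(29 + d) = (36 + d)/(29 + d))
f(y(-2, 5)) - 1*(-2611) = (36 + 8*(-2)³)/(29 + 8*(-2)³) - 1*(-2611) = (36 + 8*(-8))/(29 + 8*(-8)) + 2611 = (36 - 64)/(29 - 64) + 2611 = -28/(-35) + 2611 = -1/35*(-28) + 2611 = ⅘ + 2611 = 13059/5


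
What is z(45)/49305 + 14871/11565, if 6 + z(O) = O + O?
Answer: 16315247/12671385 ≈ 1.2876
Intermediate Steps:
z(O) = -6 + 2*O (z(O) = -6 + (O + O) = -6 + 2*O)
z(45)/49305 + 14871/11565 = (-6 + 2*45)/49305 + 14871/11565 = (-6 + 90)*(1/49305) + 14871*(1/11565) = 84*(1/49305) + 4957/3855 = 28/16435 + 4957/3855 = 16315247/12671385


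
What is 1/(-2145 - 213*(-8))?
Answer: -1/441 ≈ -0.0022676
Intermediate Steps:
1/(-2145 - 213*(-8)) = 1/(-2145 + 1704) = 1/(-441) = -1/441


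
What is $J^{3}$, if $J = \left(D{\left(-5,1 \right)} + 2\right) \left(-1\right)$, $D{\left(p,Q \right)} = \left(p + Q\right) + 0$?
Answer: $8$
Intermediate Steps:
$D{\left(p,Q \right)} = Q + p$ ($D{\left(p,Q \right)} = \left(Q + p\right) + 0 = Q + p$)
$J = 2$ ($J = \left(\left(1 - 5\right) + 2\right) \left(-1\right) = \left(-4 + 2\right) \left(-1\right) = \left(-2\right) \left(-1\right) = 2$)
$J^{3} = 2^{3} = 8$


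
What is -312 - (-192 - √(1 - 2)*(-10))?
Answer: -120 - 10*I ≈ -120.0 - 10.0*I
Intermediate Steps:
-312 - (-192 - √(1 - 2)*(-10)) = -312 - (-192 - √(-1)*(-10)) = -312 - (-192 - I*(-10)) = -312 - (-192 - (-10)*I) = -312 - (-192 + 10*I) = -312 + (192 - 10*I) = -120 - 10*I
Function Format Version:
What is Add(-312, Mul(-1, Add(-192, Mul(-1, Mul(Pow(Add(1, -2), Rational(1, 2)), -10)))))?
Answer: Add(-120, Mul(-10, I)) ≈ Add(-120.00, Mul(-10.000, I))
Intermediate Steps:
Add(-312, Mul(-1, Add(-192, Mul(-1, Mul(Pow(Add(1, -2), Rational(1, 2)), -10))))) = Add(-312, Mul(-1, Add(-192, Mul(-1, Mul(Pow(-1, Rational(1, 2)), -10))))) = Add(-312, Mul(-1, Add(-192, Mul(-1, Mul(I, -10))))) = Add(-312, Mul(-1, Add(-192, Mul(-1, Mul(-10, I))))) = Add(-312, Mul(-1, Add(-192, Mul(10, I)))) = Add(-312, Add(192, Mul(-10, I))) = Add(-120, Mul(-10, I))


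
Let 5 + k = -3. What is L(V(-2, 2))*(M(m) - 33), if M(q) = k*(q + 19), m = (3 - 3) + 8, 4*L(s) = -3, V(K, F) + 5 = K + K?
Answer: 747/4 ≈ 186.75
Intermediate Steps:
k = -8 (k = -5 - 3 = -8)
V(K, F) = -5 + 2*K (V(K, F) = -5 + (K + K) = -5 + 2*K)
L(s) = -3/4 (L(s) = (1/4)*(-3) = -3/4)
m = 8 (m = 0 + 8 = 8)
M(q) = -152 - 8*q (M(q) = -8*(q + 19) = -8*(19 + q) = -152 - 8*q)
L(V(-2, 2))*(M(m) - 33) = -3*((-152 - 8*8) - 33)/4 = -3*((-152 - 64) - 33)/4 = -3*(-216 - 33)/4 = -3/4*(-249) = 747/4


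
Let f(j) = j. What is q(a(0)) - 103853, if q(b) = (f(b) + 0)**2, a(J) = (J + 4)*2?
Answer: -103789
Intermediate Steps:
a(J) = 8 + 2*J (a(J) = (4 + J)*2 = 8 + 2*J)
q(b) = b**2 (q(b) = (b + 0)**2 = b**2)
q(a(0)) - 103853 = (8 + 2*0)**2 - 103853 = (8 + 0)**2 - 103853 = 8**2 - 103853 = 64 - 103853 = -103789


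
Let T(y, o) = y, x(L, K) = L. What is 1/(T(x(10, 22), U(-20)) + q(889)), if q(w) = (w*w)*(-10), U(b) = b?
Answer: -1/7903200 ≈ -1.2653e-7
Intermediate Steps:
q(w) = -10*w² (q(w) = w²*(-10) = -10*w²)
1/(T(x(10, 22), U(-20)) + q(889)) = 1/(10 - 10*889²) = 1/(10 - 10*790321) = 1/(10 - 7903210) = 1/(-7903200) = -1/7903200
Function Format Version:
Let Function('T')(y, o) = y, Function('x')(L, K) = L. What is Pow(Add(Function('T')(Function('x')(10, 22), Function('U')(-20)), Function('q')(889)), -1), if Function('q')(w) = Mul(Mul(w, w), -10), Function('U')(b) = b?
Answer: Rational(-1, 7903200) ≈ -1.2653e-7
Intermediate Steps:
Function('q')(w) = Mul(-10, Pow(w, 2)) (Function('q')(w) = Mul(Pow(w, 2), -10) = Mul(-10, Pow(w, 2)))
Pow(Add(Function('T')(Function('x')(10, 22), Function('U')(-20)), Function('q')(889)), -1) = Pow(Add(10, Mul(-10, Pow(889, 2))), -1) = Pow(Add(10, Mul(-10, 790321)), -1) = Pow(Add(10, -7903210), -1) = Pow(-7903200, -1) = Rational(-1, 7903200)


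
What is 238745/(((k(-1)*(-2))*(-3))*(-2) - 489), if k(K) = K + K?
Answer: -47749/93 ≈ -513.43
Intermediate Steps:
k(K) = 2*K
238745/(((k(-1)*(-2))*(-3))*(-2) - 489) = 238745/((((2*(-1))*(-2))*(-3))*(-2) - 489) = 238745/((-2*(-2)*(-3))*(-2) - 489) = 238745/((4*(-3))*(-2) - 489) = 238745/(-12*(-2) - 489) = 238745/(24 - 489) = 238745/(-465) = 238745*(-1/465) = -47749/93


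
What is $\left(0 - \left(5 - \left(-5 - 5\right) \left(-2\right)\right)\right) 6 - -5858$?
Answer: $5948$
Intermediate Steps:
$\left(0 - \left(5 - \left(-5 - 5\right) \left(-2\right)\right)\right) 6 - -5858 = \left(0 - -15\right) 6 + 5858 = \left(0 + \left(-5 + 20\right)\right) 6 + 5858 = \left(0 + 15\right) 6 + 5858 = 15 \cdot 6 + 5858 = 90 + 5858 = 5948$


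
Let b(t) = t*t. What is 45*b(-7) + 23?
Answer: 2228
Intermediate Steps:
b(t) = t²
45*b(-7) + 23 = 45*(-7)² + 23 = 45*49 + 23 = 2205 + 23 = 2228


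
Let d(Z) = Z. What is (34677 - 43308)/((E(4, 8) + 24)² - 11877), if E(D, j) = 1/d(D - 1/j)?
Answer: 8294391/10848293 ≈ 0.76458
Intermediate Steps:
E(D, j) = 1/(D - 1/j)
(34677 - 43308)/((E(4, 8) + 24)² - 11877) = (34677 - 43308)/((8/(-1 + 4*8) + 24)² - 11877) = -8631/((8/(-1 + 32) + 24)² - 11877) = -8631/((8/31 + 24)² - 11877) = -8631/((752/31)² - 11877) = -8631/(565504/961 - 11877) = -8631/(-10848293/961) = -8631*(-961/10848293) = 8294391/10848293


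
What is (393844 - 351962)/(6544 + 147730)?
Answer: 20941/77137 ≈ 0.27148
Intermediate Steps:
(393844 - 351962)/(6544 + 147730) = 41882/154274 = 41882*(1/154274) = 20941/77137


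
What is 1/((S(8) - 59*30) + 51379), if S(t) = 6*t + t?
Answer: 1/49665 ≈ 2.0135e-5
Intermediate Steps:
S(t) = 7*t
1/((S(8) - 59*30) + 51379) = 1/((7*8 - 59*30) + 51379) = 1/((56 - 1770) + 51379) = 1/(-1714 + 51379) = 1/49665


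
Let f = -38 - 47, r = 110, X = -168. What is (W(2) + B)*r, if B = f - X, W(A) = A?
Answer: 9350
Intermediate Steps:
f = -85
B = 83 (B = -85 - 1*(-168) = -85 + 168 = 83)
(W(2) + B)*r = (2 + 83)*110 = 85*110 = 9350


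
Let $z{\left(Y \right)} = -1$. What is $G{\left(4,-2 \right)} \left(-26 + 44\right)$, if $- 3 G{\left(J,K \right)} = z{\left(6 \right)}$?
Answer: $6$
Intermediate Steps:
$G{\left(J,K \right)} = \frac{1}{3}$ ($G{\left(J,K \right)} = \left(- \frac{1}{3}\right) \left(-1\right) = \frac{1}{3}$)
$G{\left(4,-2 \right)} \left(-26 + 44\right) = \frac{-26 + 44}{3} = \frac{1}{3} \cdot 18 = 6$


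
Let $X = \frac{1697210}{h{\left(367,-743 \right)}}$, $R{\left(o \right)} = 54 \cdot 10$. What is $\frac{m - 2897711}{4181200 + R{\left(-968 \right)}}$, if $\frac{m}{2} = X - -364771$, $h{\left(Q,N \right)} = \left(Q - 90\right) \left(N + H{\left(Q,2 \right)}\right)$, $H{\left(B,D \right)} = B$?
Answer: $- \frac{56455633027}{108884146120} \approx -0.51849$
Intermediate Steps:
$R{\left(o \right)} = 540$
$h{\left(Q,N \right)} = \left(-90 + Q\right) \left(N + Q\right)$ ($h{\left(Q,N \right)} = \left(Q - 90\right) \left(N + Q\right) = \left(-90 + Q\right) \left(N + Q\right)$)
$X = - \frac{848605}{52076}$ ($X = \frac{1697210}{367^{2} - -66870 - 33030 - 272681} = \frac{1697210}{134689 + 66870 - 33030 - 272681} = \frac{1697210}{-104152} = 1697210 \left(- \frac{1}{104152}\right) = - \frac{848605}{52076} \approx -16.296$)
$m = \frac{18994965991}{26038}$ ($m = 2 \left(- \frac{848605}{52076} - -364771\right) = 2 \left(- \frac{848605}{52076} + 364771\right) = 2 \cdot \frac{18994965991}{52076} = \frac{18994965991}{26038} \approx 7.2951 \cdot 10^{5}$)
$\frac{m - 2897711}{4181200 + R{\left(-968 \right)}} = \frac{\frac{18994965991}{26038} - 2897711}{4181200 + 540} = - \frac{56455633027}{26038 \cdot 4181740} = \left(- \frac{56455633027}{26038}\right) \frac{1}{4181740} = - \frac{56455633027}{108884146120}$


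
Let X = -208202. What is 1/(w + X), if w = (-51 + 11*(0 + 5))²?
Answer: -1/208186 ≈ -4.8034e-6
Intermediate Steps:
w = 16 (w = (-51 + 11*5)² = (-51 + 55)² = 4² = 16)
1/(w + X) = 1/(16 - 208202) = 1/(-208186) = -1/208186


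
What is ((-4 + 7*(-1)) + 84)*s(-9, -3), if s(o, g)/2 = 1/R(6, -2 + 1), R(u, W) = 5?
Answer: 146/5 ≈ 29.200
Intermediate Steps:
s(o, g) = 2/5
((-4 + 7*(-1)) + 84)*s(-9, -3) = ((-4 + 7*(-1)) + 84)*(2/5) = ((-4 - 7) + 84)*(2/5) = (-11 + 84)*(2/5) = 73*(2/5) = 146/5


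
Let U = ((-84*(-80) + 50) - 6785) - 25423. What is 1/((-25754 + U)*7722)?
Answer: -1/395304624 ≈ -2.5297e-9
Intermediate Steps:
U = -25438 (U = ((6720 + 50) - 6785) - 25423 = (6770 - 6785) - 25423 = -15 - 25423 = -25438)
1/((-25754 + U)*7722) = 1/(-25754 - 25438*7722) = (1/7722)/(-51192) = -1/51192*1/7722 = -1/395304624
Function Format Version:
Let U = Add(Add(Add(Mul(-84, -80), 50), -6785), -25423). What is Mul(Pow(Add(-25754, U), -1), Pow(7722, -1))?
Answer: Rational(-1, 395304624) ≈ -2.5297e-9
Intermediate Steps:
U = -25438 (U = Add(Add(Add(6720, 50), -6785), -25423) = Add(Add(6770, -6785), -25423) = Add(-15, -25423) = -25438)
Mul(Pow(Add(-25754, U), -1), Pow(7722, -1)) = Mul(Pow(Add(-25754, -25438), -1), Pow(7722, -1)) = Mul(Pow(-51192, -1), Rational(1, 7722)) = Mul(Rational(-1, 51192), Rational(1, 7722)) = Rational(-1, 395304624)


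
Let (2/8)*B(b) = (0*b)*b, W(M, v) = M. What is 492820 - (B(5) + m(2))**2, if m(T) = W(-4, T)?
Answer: 492804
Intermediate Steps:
B(b) = 0 (B(b) = 4*((0*b)*b) = 4*(0*b) = 4*0 = 0)
m(T) = -4
492820 - (B(5) + m(2))**2 = 492820 - (0 - 4)**2 = 492820 - 1*(-4)**2 = 492820 - 1*16 = 492820 - 16 = 492804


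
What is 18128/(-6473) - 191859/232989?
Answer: -1821842633/502712599 ≈ -3.6240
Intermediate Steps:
18128/(-6473) - 191859/232989 = 18128*(-1/6473) - 191859*1/232989 = -18128/6473 - 63953/77663 = -1821842633/502712599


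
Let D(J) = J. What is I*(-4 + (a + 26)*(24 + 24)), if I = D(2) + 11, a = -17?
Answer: 5564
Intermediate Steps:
I = 13 (I = 2 + 11 = 13)
I*(-4 + (a + 26)*(24 + 24)) = 13*(-4 + (-17 + 26)*(24 + 24)) = 13*(-4 + 9*48) = 13*(-4 + 432) = 13*428 = 5564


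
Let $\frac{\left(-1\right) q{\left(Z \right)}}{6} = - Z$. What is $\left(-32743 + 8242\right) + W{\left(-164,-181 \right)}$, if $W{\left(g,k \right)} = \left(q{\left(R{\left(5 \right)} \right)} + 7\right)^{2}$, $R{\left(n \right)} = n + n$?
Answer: $-20012$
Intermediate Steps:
$R{\left(n \right)} = 2 n$
$q{\left(Z \right)} = 6 Z$ ($q{\left(Z \right)} = - 6 \left(- Z\right) = 6 Z$)
$W{\left(g,k \right)} = 4489$ ($W{\left(g,k \right)} = \left(6 \cdot 2 \cdot 5 + 7\right)^{2} = \left(6 \cdot 10 + 7\right)^{2} = \left(60 + 7\right)^{2} = 67^{2} = 4489$)
$\left(-32743 + 8242\right) + W{\left(-164,-181 \right)} = \left(-32743 + 8242\right) + 4489 = -24501 + 4489 = -20012$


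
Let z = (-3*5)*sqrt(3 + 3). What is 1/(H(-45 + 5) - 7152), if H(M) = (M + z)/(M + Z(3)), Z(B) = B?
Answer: -4894804/35002345853 - 555*sqrt(6)/70004691706 ≈ -0.00013986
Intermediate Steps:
z = -15*sqrt(6) ≈ -36.742
H(M) = (M - 15*sqrt(6))/(3 + M) (H(M) = (M - 15*sqrt(6))/(M + 3) = (M - 15*sqrt(6))/(3 + M))
1/(H(-45 + 5) - 7152) = 1/(((-45 + 5) - 15*sqrt(6))/(3 + (-45 + 5)) - 7152) = 1/((-40 - 15*sqrt(6))/(3 - 40) - 7152) = 1/((-40 - 15*sqrt(6))/(-37) - 7152) = 1/(-(-40 - 15*sqrt(6))/37 - 7152) = 1/((40/37 + 15*sqrt(6)/37) - 7152) = 1/(-264584/37 + 15*sqrt(6)/37)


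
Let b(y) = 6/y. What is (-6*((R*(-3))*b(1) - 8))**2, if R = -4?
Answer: 147456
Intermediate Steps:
(-6*((R*(-3))*b(1) - 8))**2 = (-6*((-4*(-3))*(6/1) - 8))**2 = (-6*(12*(6*1) - 8))**2 = (-6*(12*6 - 8))**2 = (-6*(72 - 8))**2 = (-6*64)**2 = (-384)**2 = 147456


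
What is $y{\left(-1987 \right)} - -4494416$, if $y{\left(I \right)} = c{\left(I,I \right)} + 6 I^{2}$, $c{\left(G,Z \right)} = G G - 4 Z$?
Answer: $32139547$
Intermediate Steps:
$c{\left(G,Z \right)} = G^{2} - 4 Z$
$y{\left(I \right)} = - 4 I + 7 I^{2}$ ($y{\left(I \right)} = \left(I^{2} - 4 I\right) + 6 I^{2} = - 4 I + 7 I^{2}$)
$y{\left(-1987 \right)} - -4494416 = - 1987 \left(-4 + 7 \left(-1987\right)\right) - -4494416 = - 1987 \left(-4 - 13909\right) + 4494416 = \left(-1987\right) \left(-13913\right) + 4494416 = 27645131 + 4494416 = 32139547$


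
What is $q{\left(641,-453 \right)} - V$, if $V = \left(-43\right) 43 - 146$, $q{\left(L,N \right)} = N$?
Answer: $1542$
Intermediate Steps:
$V = -1995$ ($V = -1849 - 146 = -1995$)
$q{\left(641,-453 \right)} - V = -453 - -1995 = -453 + 1995 = 1542$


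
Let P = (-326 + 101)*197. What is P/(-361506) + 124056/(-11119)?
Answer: -14784712887/1339861738 ≈ -11.035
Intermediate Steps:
P = -44325 (P = -225*197 = -44325)
P/(-361506) + 124056/(-11119) = -44325/(-361506) + 124056/(-11119) = -44325*(-1/361506) + 124056*(-1/11119) = 14775/120502 - 124056/11119 = -14784712887/1339861738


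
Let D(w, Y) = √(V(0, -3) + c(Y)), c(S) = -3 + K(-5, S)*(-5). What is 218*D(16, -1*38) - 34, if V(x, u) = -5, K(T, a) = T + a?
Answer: -34 + 654*√23 ≈ 3102.5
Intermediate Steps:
c(S) = 22 - 5*S (c(S) = -3 + (-5 + S)*(-5) = -3 + (25 - 5*S) = 22 - 5*S)
D(w, Y) = √(17 - 5*Y) (D(w, Y) = √(-5 + (22 - 5*Y)) = √(17 - 5*Y))
218*D(16, -1*38) - 34 = 218*√(17 - (-5)*38) - 34 = 218*√(17 - 5*(-38)) - 34 = 218*√(17 + 190) - 34 = 218*√207 - 34 = 218*(3*√23) - 34 = 654*√23 - 34 = -34 + 654*√23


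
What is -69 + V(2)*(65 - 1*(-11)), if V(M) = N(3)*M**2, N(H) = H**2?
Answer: 2667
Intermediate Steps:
V(M) = 9*M**2 (V(M) = 3**2*M**2 = 9*M**2)
-69 + V(2)*(65 - 1*(-11)) = -69 + (9*2**2)*(65 - 1*(-11)) = -69 + (9*4)*(65 + 11) = -69 + 36*76 = -69 + 2736 = 2667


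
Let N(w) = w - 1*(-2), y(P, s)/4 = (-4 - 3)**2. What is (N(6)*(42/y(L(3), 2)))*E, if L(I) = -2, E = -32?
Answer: -384/7 ≈ -54.857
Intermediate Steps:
y(P, s) = 196 (y(P, s) = 4*(-4 - 3)**2 = 4*(-7)**2 = 4*49 = 196)
N(w) = 2 + w (N(w) = w + 2 = 2 + w)
(N(6)*(42/y(L(3), 2)))*E = ((2 + 6)*(42/196))*(-32) = (8*(42*(1/196)))*(-32) = (8*(3/14))*(-32) = (12/7)*(-32) = -384/7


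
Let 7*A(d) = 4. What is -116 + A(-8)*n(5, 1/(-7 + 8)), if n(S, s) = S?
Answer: -792/7 ≈ -113.14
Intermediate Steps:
A(d) = 4/7 (A(d) = (⅐)*4 = 4/7)
-116 + A(-8)*n(5, 1/(-7 + 8)) = -116 + (4/7)*5 = -116 + 20/7 = -792/7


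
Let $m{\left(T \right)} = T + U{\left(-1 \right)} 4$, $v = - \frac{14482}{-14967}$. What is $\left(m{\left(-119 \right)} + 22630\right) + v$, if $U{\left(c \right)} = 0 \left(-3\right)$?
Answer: $\frac{336936619}{14967} \approx 22512.0$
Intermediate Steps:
$v = \frac{14482}{14967}$ ($v = \left(-14482\right) \left(- \frac{1}{14967}\right) = \frac{14482}{14967} \approx 0.9676$)
$U{\left(c \right)} = 0$
$m{\left(T \right)} = T$ ($m{\left(T \right)} = T + 0 \cdot 4 = T + 0 = T$)
$\left(m{\left(-119 \right)} + 22630\right) + v = \left(-119 + 22630\right) + \frac{14482}{14967} = 22511 + \frac{14482}{14967} = \frac{336936619}{14967}$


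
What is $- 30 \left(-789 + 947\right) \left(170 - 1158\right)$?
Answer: $4683120$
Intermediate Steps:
$- 30 \left(-789 + 947\right) \left(170 - 1158\right) = - 30 \cdot 158 \left(-988\right) = \left(-30\right) \left(-156104\right) = 4683120$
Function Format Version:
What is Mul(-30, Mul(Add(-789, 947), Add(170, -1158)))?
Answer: 4683120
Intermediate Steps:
Mul(-30, Mul(Add(-789, 947), Add(170, -1158))) = Mul(-30, Mul(158, -988)) = Mul(-30, -156104) = 4683120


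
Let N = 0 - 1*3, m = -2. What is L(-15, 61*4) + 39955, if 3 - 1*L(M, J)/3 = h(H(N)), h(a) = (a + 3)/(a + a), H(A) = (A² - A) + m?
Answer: 799241/20 ≈ 39962.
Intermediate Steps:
N = -3 (N = 0 - 3 = -3)
H(A) = -2 + A² - A (H(A) = (A² - A) - 2 = -2 + A² - A)
h(a) = (3 + a)/(2*a) (h(a) = (3 + a)/((2*a)) = (3 + a)*(1/(2*a)) = (3 + a)/(2*a))
L(M, J) = 141/20 (L(M, J) = 9 - 3*(3 + (-2 + (-3)² - 1*(-3)))/(2*(-2 + (-3)² - 1*(-3))) = 9 - 3*(3 + (-2 + 9 + 3))/(2*(-2 + 9 + 3)) = 9 - 3*(3 + 10)/(2*10) = 9 - 3*13/(2*10) = 9 - 3*13/20 = 9 - 39/20 = 141/20)
L(-15, 61*4) + 39955 = 141/20 + 39955 = 799241/20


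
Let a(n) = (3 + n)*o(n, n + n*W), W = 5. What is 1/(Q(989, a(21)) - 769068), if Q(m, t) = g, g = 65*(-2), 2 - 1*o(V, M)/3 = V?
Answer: -1/769198 ≈ -1.3001e-6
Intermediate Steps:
o(V, M) = 6 - 3*V
a(n) = (3 + n)*(6 - 3*n)
g = -130
Q(m, t) = -130
1/(Q(989, a(21)) - 769068) = 1/(-130 - 769068) = 1/(-769198) = -1/769198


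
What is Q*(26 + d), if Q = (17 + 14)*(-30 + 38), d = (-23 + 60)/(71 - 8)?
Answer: 415400/63 ≈ 6593.6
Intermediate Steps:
d = 37/63 ≈ 0.58730
Q = 248 (Q = 31*8 = 248)
Q*(26 + d) = 248*(26 + 37/63) = 248*(1675/63) = 415400/63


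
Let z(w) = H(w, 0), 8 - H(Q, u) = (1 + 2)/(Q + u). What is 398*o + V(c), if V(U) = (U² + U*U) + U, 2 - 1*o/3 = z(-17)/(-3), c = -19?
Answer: 107869/17 ≈ 6345.2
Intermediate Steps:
H(Q, u) = 8 - 3/(Q + u) (H(Q, u) = 8 - (1 + 2)/(Q + u) = 8 - 3/(Q + u))
z(w) = (-3 + 8*w)/w (z(w) = (-3 + 8*w + 8*0)/(w + 0) = (-3 + 8*w + 0)/w = (-3 + 8*w)/w)
o = 241/17 (o = 6 - 3*(8 - 3/(-17))/(-3) = 6 - 3*(8 - 3*(-1/17))*(-1)/3 = 6 - 3*(8 + 3/17)*(-1)/3 = 6 - 417*(-1)/(17*3) = 6 - 3*(-139/51) = 6 + 139/17 = 241/17 ≈ 14.176)
V(U) = U + 2*U² (V(U) = (U² + U²) + U = 2*U² + U = U + 2*U²)
398*o + V(c) = 398*(241/17) - 19*(1 + 2*(-19)) = 95918/17 - 19*(1 - 38) = 95918/17 - 19*(-37) = 95918/17 + 703 = 107869/17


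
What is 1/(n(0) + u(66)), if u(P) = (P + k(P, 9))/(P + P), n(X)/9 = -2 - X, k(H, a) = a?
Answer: -44/767 ≈ -0.057366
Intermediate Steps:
n(X) = -18 - 9*X (n(X) = 9*(-2 - X) = -18 - 9*X)
u(P) = (9 + P)/(2*P) (u(P) = (P + 9)/(P + P) = (9 + P)/((2*P)) = (9 + P)*(1/(2*P)) = (9 + P)/(2*P))
1/(n(0) + u(66)) = 1/((-18 - 9*0) + (½)*(9 + 66)/66) = 1/((-18 + 0) + (½)*(1/66)*75) = 1/(-18 + 25/44) = 1/(-767/44) = -44/767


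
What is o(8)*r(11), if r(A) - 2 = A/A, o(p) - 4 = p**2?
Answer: 204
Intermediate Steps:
o(p) = 4 + p**2
r(A) = 3 (r(A) = 2 + A/A = 2 + 1 = 3)
o(8)*r(11) = (4 + 8**2)*3 = (4 + 64)*3 = 68*3 = 204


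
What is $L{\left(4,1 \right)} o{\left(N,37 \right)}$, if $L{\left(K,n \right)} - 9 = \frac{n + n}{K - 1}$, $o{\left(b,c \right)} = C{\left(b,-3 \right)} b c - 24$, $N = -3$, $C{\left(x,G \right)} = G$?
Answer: $2987$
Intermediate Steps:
$o{\left(b,c \right)} = -24 - 3 b c$ ($o{\left(b,c \right)} = - 3 b c - 24 = -24 - 3 b c$)
$L{\left(K,n \right)} = 9 + \frac{2 n}{-1 + K}$ ($L{\left(K,n \right)} = 9 + \frac{n + n}{K - 1} = 9 + \frac{2 n}{-1 + K}$)
$L{\left(4,1 \right)} o{\left(N,37 \right)} = \frac{-9 + 2 \cdot 1 + 9 \cdot 4}{-1 + 4} \left(-24 - \left(-9\right) 37\right) = \frac{-9 + 2 + 36}{3} \left(-24 + 333\right) = \frac{1}{3} \cdot 29 \cdot 309 = \frac{29}{3} \cdot 309 = 2987$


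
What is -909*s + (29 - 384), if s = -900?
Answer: 817745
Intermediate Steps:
-909*s + (29 - 384) = -909*(-900) + (29 - 384) = 818100 - 355 = 817745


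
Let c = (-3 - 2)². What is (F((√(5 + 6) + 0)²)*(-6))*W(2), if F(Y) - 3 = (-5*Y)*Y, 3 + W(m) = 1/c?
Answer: -267288/25 ≈ -10692.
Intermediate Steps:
c = 25 (c = (-5)² = 25)
W(m) = -74/25 (W(m) = -3 + 1/25 = -74/25)
F(Y) = 3 - 5*Y² (F(Y) = 3 + (-5*Y)*Y = 3 - 5*Y²)
(F((√(5 + 6) + 0)²)*(-6))*W(2) = ((3 - 5*(√(5 + 6) + 0)⁴)*(-6))*(-74/25) = ((3 - 5*(√11 + 0)⁴)*(-6))*(-74/25) = ((3 - 5*((√11)²)²)*(-6))*(-74/25) = ((3 - 5*11²)*(-6))*(-74/25) = ((3 - 5*121)*(-6))*(-74/25) = ((3 - 605)*(-6))*(-74/25) = -602*(-6)*(-74/25) = 3612*(-74/25) = -267288/25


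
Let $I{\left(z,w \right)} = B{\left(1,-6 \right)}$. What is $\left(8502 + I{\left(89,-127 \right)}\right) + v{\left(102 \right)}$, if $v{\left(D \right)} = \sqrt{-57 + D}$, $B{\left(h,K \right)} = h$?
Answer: $8503 + 3 \sqrt{5} \approx 8509.7$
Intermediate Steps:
$I{\left(z,w \right)} = 1$
$\left(8502 + I{\left(89,-127 \right)}\right) + v{\left(102 \right)} = \left(8502 + 1\right) + \sqrt{-57 + 102} = 8503 + \sqrt{45} = 8503 + 3 \sqrt{5}$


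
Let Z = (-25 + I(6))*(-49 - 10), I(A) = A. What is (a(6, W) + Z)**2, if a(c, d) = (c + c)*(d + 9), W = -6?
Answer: 1338649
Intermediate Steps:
a(c, d) = 2*c*(9 + d) (a(c, d) = (2*c)*(9 + d) = 2*c*(9 + d))
Z = 1121 (Z = (-25 + 6)*(-49 - 10) = -19*(-59) = 1121)
(a(6, W) + Z)**2 = (2*6*(9 - 6) + 1121)**2 = (2*6*3 + 1121)**2 = (36 + 1121)**2 = 1157**2 = 1338649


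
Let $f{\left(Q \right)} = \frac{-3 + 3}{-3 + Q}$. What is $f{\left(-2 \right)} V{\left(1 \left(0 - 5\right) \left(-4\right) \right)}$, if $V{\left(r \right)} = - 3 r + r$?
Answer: $0$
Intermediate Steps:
$f{\left(Q \right)} = 0$ ($f{\left(Q \right)} = \frac{0}{-3 + Q} = 0$)
$V{\left(r \right)} = - 2 r$
$f{\left(-2 \right)} V{\left(1 \left(0 - 5\right) \left(-4\right) \right)} = 0 \left(- 2 \cdot 1 \left(0 - 5\right) \left(-4\right)\right) = 0 \left(- 2 \cdot 1 \left(-5\right) \left(-4\right)\right) = 0 \left(- 2 \left(\left(-5\right) \left(-4\right)\right)\right) = 0 \left(\left(-2\right) 20\right) = 0 \left(-40\right) = 0$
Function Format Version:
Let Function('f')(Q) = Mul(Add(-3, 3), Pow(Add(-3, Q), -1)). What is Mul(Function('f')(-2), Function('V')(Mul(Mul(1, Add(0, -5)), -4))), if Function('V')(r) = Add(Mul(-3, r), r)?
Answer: 0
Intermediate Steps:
Function('f')(Q) = 0 (Function('f')(Q) = Mul(0, Pow(Add(-3, Q), -1)) = 0)
Function('V')(r) = Mul(-2, r)
Mul(Function('f')(-2), Function('V')(Mul(Mul(1, Add(0, -5)), -4))) = Mul(0, Mul(-2, Mul(Mul(1, Add(0, -5)), -4))) = Mul(0, Mul(-2, Mul(Mul(1, -5), -4))) = Mul(0, Mul(-2, Mul(-5, -4))) = Mul(0, Mul(-2, 20)) = Mul(0, -40) = 0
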